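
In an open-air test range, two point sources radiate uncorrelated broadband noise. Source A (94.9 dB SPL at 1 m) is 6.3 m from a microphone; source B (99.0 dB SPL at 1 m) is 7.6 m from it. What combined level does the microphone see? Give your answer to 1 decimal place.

83.3 dB SPL

At the listener: L_A = 94.9 − 20·log₁₀(6.3) = 78.91 dB; L_B = 99.0 − 20·log₁₀(7.6) = 81.38 dB.
Combined: 10·log₁₀(10^(78.91/10)+10^(81.38/10)) = 83.3 dB SPL.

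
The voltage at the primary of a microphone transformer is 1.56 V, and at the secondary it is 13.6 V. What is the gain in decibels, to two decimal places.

18.81 dB

Voltage ratio → dB uses the 20·log₁₀ form:
20·log₁₀(13.6/1.56) = 20·log₁₀(8.718) = 18.81 dB.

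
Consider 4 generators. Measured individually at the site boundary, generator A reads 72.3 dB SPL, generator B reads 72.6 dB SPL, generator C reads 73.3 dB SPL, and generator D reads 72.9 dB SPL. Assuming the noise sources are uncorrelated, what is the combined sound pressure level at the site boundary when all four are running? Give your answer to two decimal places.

78.81 dB SPL

Uncorrelated sources add in intensity (power), not in dB.
L_total = 10·log₁₀(10^(72.3/10) + 10^(72.6/10) + 10^(73.3/10) + 10^(72.9/10)) = 10·log₁₀(76060000) = 78.81 dB SPL.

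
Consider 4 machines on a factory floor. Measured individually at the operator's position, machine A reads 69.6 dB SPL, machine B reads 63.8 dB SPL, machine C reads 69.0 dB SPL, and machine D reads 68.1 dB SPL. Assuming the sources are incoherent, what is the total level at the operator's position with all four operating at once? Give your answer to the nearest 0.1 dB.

74.1 dB SPL

Add the sources as powers (linear), then convert back to dB:
L_total = 10·log₁₀(10^(69.6/10) + 10^(63.8/10) + 10^(69.0/10) + 10^(68.1/10)) = 10·log₁₀(25920000) = 74.1 dB SPL.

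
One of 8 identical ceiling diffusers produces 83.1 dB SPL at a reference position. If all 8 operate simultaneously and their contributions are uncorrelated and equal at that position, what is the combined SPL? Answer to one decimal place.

8 equal incoherent sources raise the level by 10·log₁₀(8) = 9.03 dB.
L_total = 83.1 + 9.03 = 92.1 dB SPL.

92.1 dB SPL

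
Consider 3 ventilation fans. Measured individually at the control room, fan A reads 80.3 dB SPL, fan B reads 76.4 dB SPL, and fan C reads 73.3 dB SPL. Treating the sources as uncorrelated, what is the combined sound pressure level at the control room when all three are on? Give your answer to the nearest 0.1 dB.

Uncorrelated sources add in intensity (power), not in dB.
L_total = 10·log₁₀(10^(80.3/10) + 10^(76.4/10) + 10^(73.3/10)) = 10·log₁₀(172200000) = 82.4 dB SPL.

82.4 dB SPL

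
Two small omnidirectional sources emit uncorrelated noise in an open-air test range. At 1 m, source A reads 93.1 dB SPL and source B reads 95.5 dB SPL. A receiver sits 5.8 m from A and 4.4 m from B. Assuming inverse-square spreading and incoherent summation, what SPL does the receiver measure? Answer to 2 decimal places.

83.87 dB SPL

At the listener: L_A = 93.1 − 20·log₁₀(5.8) = 77.831 dB; L_B = 95.5 − 20·log₁₀(4.4) = 82.631 dB.
Combined: 10·log₁₀(10^(77.831/10)+10^(82.631/10)) = 83.87 dB SPL.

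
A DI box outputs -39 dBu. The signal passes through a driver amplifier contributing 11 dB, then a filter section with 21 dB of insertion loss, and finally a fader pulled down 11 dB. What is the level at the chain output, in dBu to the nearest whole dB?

Gain stages sum in dB:
-39 + 11 − 21 − 11 = -60 dBu.

-60 dBu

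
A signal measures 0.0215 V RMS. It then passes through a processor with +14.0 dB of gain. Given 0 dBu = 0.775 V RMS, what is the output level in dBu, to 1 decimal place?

-17.1 dBu

Input level: 20·log₁₀(0.0215/0.775) = -31.14 dBu.
Output: -31.14 + 14.0 = -17.1 dBu.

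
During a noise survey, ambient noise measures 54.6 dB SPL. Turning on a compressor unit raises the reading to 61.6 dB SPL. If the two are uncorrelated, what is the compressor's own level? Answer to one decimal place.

60.6 dB SPL

Background correction is a power subtraction:
L_src = 10·log₁₀(10^(61.6/10) − 10^(54.6/10)) = 10·log₁₀(1157000) = 60.6 dB SPL.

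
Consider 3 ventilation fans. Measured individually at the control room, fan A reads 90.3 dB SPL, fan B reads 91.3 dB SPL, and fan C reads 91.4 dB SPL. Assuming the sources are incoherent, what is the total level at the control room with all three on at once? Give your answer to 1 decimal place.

Incoherent sources sum as intensities:
L_total = 10·log₁₀(10^(90.3/10) + 10^(91.3/10) + 10^(91.4/10)) = 10·log₁₀(3801000000) = 95.8 dB SPL.

95.8 dB SPL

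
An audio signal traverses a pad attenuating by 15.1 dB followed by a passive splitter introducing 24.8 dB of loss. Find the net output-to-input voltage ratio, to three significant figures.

Net gain = (−15.1) + (−24.8) = -39.9 dB.
Voltage ratio = 10^(-39.9/20) = 0.0101.

0.0101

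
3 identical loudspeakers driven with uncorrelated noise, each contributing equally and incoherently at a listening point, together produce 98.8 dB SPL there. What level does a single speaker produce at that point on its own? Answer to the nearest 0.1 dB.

94.0 dB SPL

3 equal incoherent sources add 10·log₁₀(3) = 4.77 dB over one source.
L_one = 98.8 − 4.77 = 94.0 dB SPL.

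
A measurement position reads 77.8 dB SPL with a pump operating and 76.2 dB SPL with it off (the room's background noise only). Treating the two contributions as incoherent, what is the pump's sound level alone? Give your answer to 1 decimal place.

72.7 dB SPL

Subtract intensities: L_src = 10·log₁₀(10^(L_total/10) − 10^(L_bg/10)).
L_src = 10·log₁₀(10^(77.8/10) − 10^(76.2/10)) = 10·log₁₀(18570000) = 72.7 dB SPL.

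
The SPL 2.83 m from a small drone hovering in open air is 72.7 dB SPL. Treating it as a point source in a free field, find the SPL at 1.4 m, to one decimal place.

For a point source in a free field, ΔL = −20·log₁₀(d₂/d₁).
ΔL = −20·log₁₀(1.4/2.83) = 6.11 dB, so L₂ = 72.7 + (6.11) = 78.8 dB SPL.

78.8 dB SPL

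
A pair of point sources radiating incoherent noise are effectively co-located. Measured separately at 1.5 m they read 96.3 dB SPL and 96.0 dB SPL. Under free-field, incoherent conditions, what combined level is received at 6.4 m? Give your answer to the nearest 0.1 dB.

86.6 dB SPL

Combined at 1.5 m: 10·log₁₀(10^(96.3/10)+10^(96.0/10)) = 99.16 dB SPL.
Then apply −20·log₁₀(6.4/1.5) = -12.60 dB → 86.6 dB SPL.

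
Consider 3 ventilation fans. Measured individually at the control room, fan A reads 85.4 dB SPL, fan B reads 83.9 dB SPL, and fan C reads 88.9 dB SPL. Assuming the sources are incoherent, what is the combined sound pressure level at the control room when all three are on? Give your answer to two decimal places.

91.36 dB SPL

Incoherent sources sum as intensities:
L_total = 10·log₁₀(10^(85.4/10) + 10^(83.9/10) + 10^(88.9/10)) = 10·log₁₀(1368000000) = 91.36 dB SPL.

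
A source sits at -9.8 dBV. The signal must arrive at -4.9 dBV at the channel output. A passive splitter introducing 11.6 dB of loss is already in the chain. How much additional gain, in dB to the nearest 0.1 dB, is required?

16.5 dB

The required make-up gain is the shortfall in the dB sum.
G = -4.9 − (-9.8) + 11.6 = 16.5 dB.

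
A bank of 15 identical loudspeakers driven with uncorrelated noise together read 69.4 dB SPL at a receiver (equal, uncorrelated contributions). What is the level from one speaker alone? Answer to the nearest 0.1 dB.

57.6 dB SPL

15 equal incoherent sources add 10·log₁₀(15) = 11.76 dB over one source.
L_one = 69.4 − 11.76 = 57.6 dB SPL.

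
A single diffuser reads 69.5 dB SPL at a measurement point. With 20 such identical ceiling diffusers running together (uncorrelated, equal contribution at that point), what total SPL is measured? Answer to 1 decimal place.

20 equal incoherent sources raise the level by 10·log₁₀(20) = 13.01 dB.
L_total = 69.5 + 13.01 = 82.5 dB SPL.

82.5 dB SPL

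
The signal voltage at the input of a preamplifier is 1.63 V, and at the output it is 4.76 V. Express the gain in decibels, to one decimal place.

For a voltage ratio, dB = 20·log₁₀(V₂/V₁).
20·log₁₀(4.76/1.63) = 20·log₁₀(2.920) = 9.3 dB.

9.3 dB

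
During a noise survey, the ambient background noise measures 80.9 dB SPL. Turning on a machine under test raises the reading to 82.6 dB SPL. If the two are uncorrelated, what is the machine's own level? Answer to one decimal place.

Background correction is a power subtraction:
L_src = 10·log₁₀(10^(82.6/10) − 10^(80.9/10)) = 10·log₁₀(58940000) = 77.7 dB SPL.

77.7 dB SPL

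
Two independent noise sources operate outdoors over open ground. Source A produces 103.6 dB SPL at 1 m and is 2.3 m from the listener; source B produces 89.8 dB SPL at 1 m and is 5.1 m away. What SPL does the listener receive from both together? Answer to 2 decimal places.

At the listener: L_A = 103.6 − 20·log₁₀(2.3) = 96.365 dB; L_B = 89.8 − 20·log₁₀(5.1) = 75.649 dB.
Combined: 10·log₁₀(10^(96.365/10)+10^(75.649/10)) = 96.40 dB SPL.

96.40 dB SPL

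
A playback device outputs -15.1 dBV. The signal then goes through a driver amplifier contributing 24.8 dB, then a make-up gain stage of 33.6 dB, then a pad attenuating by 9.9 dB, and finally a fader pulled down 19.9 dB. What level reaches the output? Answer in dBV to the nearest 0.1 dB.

In dB, series stages simply add:
-15.1 + 24.8 + 33.6 − 9.9 − 19.9 = +13.5 dBV.

+13.5 dBV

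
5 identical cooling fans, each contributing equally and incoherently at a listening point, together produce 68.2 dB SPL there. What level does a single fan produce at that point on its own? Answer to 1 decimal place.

5 equal incoherent sources add 10·log₁₀(5) = 6.99 dB over one source.
L_one = 68.2 − 6.99 = 61.2 dB SPL.

61.2 dB SPL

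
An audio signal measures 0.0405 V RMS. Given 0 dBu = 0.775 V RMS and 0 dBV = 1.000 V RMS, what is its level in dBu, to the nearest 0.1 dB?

-25.6 dBu

dBu = 20·log₁₀(V / 0.775 V).
20·log₁₀(0.0405/0.775) = -25.6 dBu.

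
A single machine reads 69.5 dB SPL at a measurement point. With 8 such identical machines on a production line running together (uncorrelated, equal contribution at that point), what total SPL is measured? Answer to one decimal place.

8 equal incoherent sources raise the level by 10·log₁₀(8) = 9.03 dB.
L_total = 69.5 + 9.03 = 78.5 dB SPL.

78.5 dB SPL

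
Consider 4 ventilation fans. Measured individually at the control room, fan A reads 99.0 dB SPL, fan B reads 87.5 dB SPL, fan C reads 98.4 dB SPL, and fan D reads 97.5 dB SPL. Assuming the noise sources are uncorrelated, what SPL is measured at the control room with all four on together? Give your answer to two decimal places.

103.23 dB SPL

Add the sources as powers (linear), then convert back to dB:
L_total = 10·log₁₀(10^(99.0/10) + 10^(87.5/10) + 10^(98.4/10) + 10^(97.5/10)) = 10·log₁₀(21047000000) = 103.23 dB SPL.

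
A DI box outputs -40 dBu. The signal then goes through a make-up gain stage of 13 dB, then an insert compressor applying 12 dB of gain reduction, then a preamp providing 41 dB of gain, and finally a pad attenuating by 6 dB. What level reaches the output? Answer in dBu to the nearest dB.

-4 dBu

In dB, series stages simply add:
-40 + 13 − 12 + 41 − 6 = -4 dBu.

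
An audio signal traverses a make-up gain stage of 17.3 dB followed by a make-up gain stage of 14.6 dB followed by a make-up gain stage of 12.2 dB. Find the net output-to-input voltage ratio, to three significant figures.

Net gain = 17.3 + 14.6 + 12.2 = 44.1 dB.
Voltage ratio = 10^(44.1/20) = 160.

160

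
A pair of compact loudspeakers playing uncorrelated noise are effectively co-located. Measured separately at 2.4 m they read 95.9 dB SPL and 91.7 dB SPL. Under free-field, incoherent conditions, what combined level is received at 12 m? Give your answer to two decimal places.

Combined at 2.4 m: 10·log₁₀(10^(95.9/10)+10^(91.7/10)) = 97.299 dB SPL.
Then apply −20·log₁₀(12/2.4) = -13.979 dB → 83.32 dB SPL.

83.32 dB SPL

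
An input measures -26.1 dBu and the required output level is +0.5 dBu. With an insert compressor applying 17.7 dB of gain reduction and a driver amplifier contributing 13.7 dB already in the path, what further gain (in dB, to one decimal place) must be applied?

The required make-up gain is the shortfall in the dB sum.
G = +0.5 − (-26.1) + 17.7 − 13.7 = 30.6 dB.

30.6 dB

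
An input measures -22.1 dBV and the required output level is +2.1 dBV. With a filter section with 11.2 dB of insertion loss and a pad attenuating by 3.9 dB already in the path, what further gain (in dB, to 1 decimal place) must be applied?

The required make-up gain is the shortfall in the dB sum.
G = +2.1 − (-22.1) + 11.2 + 3.9 = 39.3 dB.

39.3 dB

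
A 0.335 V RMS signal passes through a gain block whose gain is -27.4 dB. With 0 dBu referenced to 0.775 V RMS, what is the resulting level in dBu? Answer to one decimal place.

-34.7 dBu

Input level: 20·log₁₀(0.335/0.775) = -7.29 dBu.
Output: -7.29 − 27.4 = -34.7 dBu.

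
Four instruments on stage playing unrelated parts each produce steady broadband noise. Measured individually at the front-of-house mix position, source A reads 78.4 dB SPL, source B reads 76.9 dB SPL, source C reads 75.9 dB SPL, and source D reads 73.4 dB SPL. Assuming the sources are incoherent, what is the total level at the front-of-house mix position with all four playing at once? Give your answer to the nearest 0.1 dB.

82.5 dB SPL

Add the sources as powers (linear), then convert back to dB:
L_total = 10·log₁₀(10^(78.4/10) + 10^(76.9/10) + 10^(75.9/10) + 10^(73.4/10)) = 10·log₁₀(178900000) = 82.5 dB SPL.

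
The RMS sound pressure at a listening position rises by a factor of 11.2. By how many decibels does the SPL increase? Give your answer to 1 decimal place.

21.0 dB

SPL change from a pressure ratio uses the 20·log₁₀ form:
20·log₁₀(11.2) = 21.0 dB.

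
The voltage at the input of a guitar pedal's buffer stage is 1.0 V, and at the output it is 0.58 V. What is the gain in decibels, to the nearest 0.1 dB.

-4.7 dB

For a voltage ratio, dB = 20·log₁₀(V₂/V₁).
20·log₁₀(0.58/1.0) = 20·log₁₀(0.5800) = -4.7 dB.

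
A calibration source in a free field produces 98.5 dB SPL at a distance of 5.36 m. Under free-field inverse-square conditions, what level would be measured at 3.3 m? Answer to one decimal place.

102.7 dB SPL

For a point source in a free field, ΔL = −20·log₁₀(d₂/d₁).
ΔL = −20·log₁₀(3.3/5.36) = 4.21 dB, so L₂ = 98.5 + (4.21) = 102.7 dB SPL.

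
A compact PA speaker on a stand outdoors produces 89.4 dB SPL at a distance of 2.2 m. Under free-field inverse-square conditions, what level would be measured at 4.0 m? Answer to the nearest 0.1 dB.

84.2 dB SPL

Inverse-square spreading gives ΔL = −20·log₁₀(d₂/d₁).
ΔL = −20·log₁₀(4.0/2.2) = -5.19 dB, so L₂ = 89.4 + (-5.19) = 84.2 dB SPL.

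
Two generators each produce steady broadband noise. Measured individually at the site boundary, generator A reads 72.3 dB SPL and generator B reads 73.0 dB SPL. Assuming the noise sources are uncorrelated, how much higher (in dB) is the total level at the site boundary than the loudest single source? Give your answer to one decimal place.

Uncorrelated sources add in intensity (power), not in dB.
L_total = 10·log₁₀(10^(72.3/10) + 10^(73.0/10)) = 75.67 dB SPL.
Excess over the loudest (73.0 dB): 75.67 − 73.0 = 2.7 dB.

2.7 dB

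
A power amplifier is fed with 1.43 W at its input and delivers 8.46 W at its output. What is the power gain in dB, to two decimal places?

Power ratio → dB uses the 10·log₁₀ form:
10·log₁₀(8.46/1.43) = 10·log₁₀(5.916) = 7.72 dB.

7.72 dB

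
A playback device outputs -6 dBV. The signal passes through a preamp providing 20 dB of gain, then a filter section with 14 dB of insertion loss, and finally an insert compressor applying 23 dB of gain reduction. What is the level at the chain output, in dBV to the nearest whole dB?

-23 dBV

In dB, series stages simply add:
-6 + 20 − 14 − 23 = -23 dBV.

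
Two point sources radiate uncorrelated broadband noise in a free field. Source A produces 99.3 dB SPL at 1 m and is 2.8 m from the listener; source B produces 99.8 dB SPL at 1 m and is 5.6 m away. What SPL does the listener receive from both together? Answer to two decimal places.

91.43 dB SPL

At the listener: L_A = 99.3 − 20·log₁₀(2.8) = 90.357 dB; L_B = 99.8 − 20·log₁₀(5.6) = 84.836 dB.
Combined: 10·log₁₀(10^(90.357/10)+10^(84.836/10)) = 91.43 dB SPL.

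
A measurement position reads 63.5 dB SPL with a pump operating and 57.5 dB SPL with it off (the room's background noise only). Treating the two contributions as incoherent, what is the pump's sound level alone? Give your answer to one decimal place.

Background correction is a power subtraction:
L_src = 10·log₁₀(10^(63.5/10) − 10^(57.5/10)) = 10·log₁₀(1676000) = 62.2 dB SPL.

62.2 dB SPL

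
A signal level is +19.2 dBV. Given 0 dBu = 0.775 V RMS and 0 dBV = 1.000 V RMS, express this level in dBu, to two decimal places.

The offset between the scales is 20·log₁₀(0.775/1.000) = −2.214 dB.
So dBu = +19.2 + 2.214 = +21.41 dBu.

+21.41 dBu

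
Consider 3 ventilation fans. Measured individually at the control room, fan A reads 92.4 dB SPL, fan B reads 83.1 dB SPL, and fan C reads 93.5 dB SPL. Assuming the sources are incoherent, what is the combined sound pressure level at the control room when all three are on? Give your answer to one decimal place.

Incoherent sources sum as intensities:
L_total = 10·log₁₀(10^(92.4/10) + 10^(83.1/10) + 10^(93.5/10)) = 10·log₁₀(4181000000) = 96.2 dB SPL.

96.2 dB SPL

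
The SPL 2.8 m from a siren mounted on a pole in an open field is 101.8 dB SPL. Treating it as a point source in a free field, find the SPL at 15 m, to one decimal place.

Free-field point source: level drops by 20·log₁₀ of the distance ratio.
ΔL = −20·log₁₀(15/2.8) = -14.58 dB, so L₂ = 101.8 + (-14.58) = 87.2 dB SPL.

87.2 dB SPL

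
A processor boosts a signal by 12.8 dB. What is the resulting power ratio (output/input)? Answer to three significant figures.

Power ratio = 10^(dB/10).
10^(12.8/10) = 10^(1.280) = 19.1.

19.1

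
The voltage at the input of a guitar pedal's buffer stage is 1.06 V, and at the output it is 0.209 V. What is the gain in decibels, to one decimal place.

-14.1 dB

Voltage is an amplitude quantity, so gain = 20·log₁₀(V_out/V_in).
20·log₁₀(0.209/1.06) = 20·log₁₀(0.1972) = -14.1 dB.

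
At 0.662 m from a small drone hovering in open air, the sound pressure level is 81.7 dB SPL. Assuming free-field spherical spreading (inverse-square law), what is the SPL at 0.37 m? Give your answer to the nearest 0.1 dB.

86.8 dB SPL

Inverse-square spreading gives ΔL = −20·log₁₀(d₂/d₁).
ΔL = −20·log₁₀(0.37/0.662) = 5.05 dB, so L₂ = 81.7 + (5.05) = 86.8 dB SPL.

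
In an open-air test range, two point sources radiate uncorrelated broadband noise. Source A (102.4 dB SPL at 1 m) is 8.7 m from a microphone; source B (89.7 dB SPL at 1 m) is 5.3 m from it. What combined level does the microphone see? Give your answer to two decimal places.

84.20 dB SPL

At the listener: L_A = 102.4 − 20·log₁₀(8.7) = 83.610 dB; L_B = 89.7 − 20·log₁₀(5.3) = 75.214 dB.
Combined: 10·log₁₀(10^(83.610/10)+10^(75.214/10)) = 84.20 dB SPL.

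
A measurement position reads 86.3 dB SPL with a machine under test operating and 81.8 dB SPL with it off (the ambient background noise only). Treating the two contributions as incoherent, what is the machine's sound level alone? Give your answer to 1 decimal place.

Subtract intensities: L_src = 10·log₁₀(10^(L_total/10) − 10^(L_bg/10)).
L_src = 10·log₁₀(10^(86.3/10) − 10^(81.8/10)) = 10·log₁₀(275200000) = 84.4 dB SPL.

84.4 dB SPL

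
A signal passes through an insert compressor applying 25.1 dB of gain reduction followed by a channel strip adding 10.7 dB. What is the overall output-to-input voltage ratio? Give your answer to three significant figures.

Net gain = (−25.1) + 10.7 = -14.4 dB.
Voltage ratio = 10^(-14.4/20) = 0.191.

0.191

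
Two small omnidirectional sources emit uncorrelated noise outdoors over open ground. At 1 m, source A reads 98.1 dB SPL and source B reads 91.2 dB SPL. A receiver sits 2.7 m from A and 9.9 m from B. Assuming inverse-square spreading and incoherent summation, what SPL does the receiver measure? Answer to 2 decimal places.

At the listener: L_A = 98.1 − 20·log₁₀(2.7) = 89.473 dB; L_B = 91.2 − 20·log₁₀(9.9) = 71.287 dB.
Combined: 10·log₁₀(10^(89.473/10)+10^(71.287/10)) = 89.54 dB SPL.

89.54 dB SPL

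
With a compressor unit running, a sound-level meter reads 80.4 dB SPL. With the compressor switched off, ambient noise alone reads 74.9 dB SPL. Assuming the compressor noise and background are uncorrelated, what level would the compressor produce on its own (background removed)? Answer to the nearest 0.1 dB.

79.0 dB SPL

Background correction is a power subtraction:
L_src = 10·log₁₀(10^(80.4/10) − 10^(74.9/10)) = 10·log₁₀(78740000) = 79.0 dB SPL.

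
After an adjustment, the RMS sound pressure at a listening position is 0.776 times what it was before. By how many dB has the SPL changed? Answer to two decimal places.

-2.20 dB

SPL change from a pressure ratio uses the 20·log₁₀ form:
20·log₁₀(0.776) = -2.20 dB.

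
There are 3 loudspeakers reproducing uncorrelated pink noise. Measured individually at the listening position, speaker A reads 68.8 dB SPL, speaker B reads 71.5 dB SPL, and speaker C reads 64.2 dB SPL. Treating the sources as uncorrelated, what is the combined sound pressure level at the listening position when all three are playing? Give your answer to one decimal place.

73.9 dB SPL

Uncorrelated sources add in intensity (power), not in dB.
L_total = 10·log₁₀(10^(68.8/10) + 10^(71.5/10) + 10^(64.2/10)) = 10·log₁₀(24340000) = 73.9 dB SPL.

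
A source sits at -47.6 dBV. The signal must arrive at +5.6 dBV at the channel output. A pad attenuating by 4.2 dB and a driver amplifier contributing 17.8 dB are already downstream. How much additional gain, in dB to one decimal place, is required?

The required make-up gain is the shortfall in the dB sum.
G = +5.6 − (-47.6) + 4.2 − 17.8 = 39.6 dB.

39.6 dB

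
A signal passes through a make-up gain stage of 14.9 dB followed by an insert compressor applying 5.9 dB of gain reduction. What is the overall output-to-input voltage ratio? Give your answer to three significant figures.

2.82

Net gain = 14.9 + (−5.9) = 9.0 dB.
Voltage ratio = 10^(9.0/20) = 2.82.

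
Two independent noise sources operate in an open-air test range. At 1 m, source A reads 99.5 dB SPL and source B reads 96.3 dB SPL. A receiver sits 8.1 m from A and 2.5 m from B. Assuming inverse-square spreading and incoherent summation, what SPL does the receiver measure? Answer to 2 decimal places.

At the listener: L_A = 99.5 − 20·log₁₀(8.1) = 81.330 dB; L_B = 96.3 − 20·log₁₀(2.5) = 88.341 dB.
Combined: 10·log₁₀(10^(81.330/10)+10^(88.341/10)) = 89.13 dB SPL.

89.13 dB SPL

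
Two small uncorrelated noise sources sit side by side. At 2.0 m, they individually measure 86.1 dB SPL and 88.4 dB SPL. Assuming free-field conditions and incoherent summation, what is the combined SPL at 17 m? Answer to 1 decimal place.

71.8 dB SPL

Combined at 2.0 m: 10·log₁₀(10^(86.1/10)+10^(88.4/10)) = 90.41 dB SPL.
Then apply −20·log₁₀(17/2.0) = -18.59 dB → 71.8 dB SPL.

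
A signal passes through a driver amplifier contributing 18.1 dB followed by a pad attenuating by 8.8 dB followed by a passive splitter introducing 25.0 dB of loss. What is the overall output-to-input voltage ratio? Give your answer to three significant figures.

0.164

Net gain = 18.1 + (−8.8) + (−25.0) = -15.7 dB.
Voltage ratio = 10^(-15.7/20) = 0.164.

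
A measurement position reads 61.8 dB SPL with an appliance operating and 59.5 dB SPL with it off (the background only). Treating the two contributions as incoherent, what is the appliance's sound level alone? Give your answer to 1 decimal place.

57.9 dB SPL

Background correction is a power subtraction:
L_src = 10·log₁₀(10^(61.8/10) − 10^(59.5/10)) = 10·log₁₀(622300) = 57.9 dB SPL.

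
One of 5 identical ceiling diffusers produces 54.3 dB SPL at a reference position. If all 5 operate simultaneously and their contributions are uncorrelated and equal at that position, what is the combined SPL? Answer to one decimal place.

5 equal incoherent sources raise the level by 10·log₁₀(5) = 6.99 dB.
L_total = 54.3 + 6.99 = 61.3 dB SPL.

61.3 dB SPL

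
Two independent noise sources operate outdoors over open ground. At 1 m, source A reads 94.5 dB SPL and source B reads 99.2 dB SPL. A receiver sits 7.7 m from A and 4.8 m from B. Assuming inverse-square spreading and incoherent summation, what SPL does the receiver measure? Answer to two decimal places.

86.11 dB SPL

At the listener: L_A = 94.5 − 20·log₁₀(7.7) = 76.770 dB; L_B = 99.2 − 20·log₁₀(4.8) = 85.575 dB.
Combined: 10·log₁₀(10^(76.770/10)+10^(85.575/10)) = 86.11 dB SPL.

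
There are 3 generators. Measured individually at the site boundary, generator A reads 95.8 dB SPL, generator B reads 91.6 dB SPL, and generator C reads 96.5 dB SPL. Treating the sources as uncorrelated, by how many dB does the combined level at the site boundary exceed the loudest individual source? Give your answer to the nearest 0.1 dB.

3.4 dB

Uncorrelated sources add in intensity (power), not in dB.
L_total = 10·log₁₀(10^(95.8/10) + 10^(91.6/10) + 10^(96.5/10)) = 99.87 dB SPL.
Excess over the loudest (96.5 dB): 99.87 − 96.5 = 3.4 dB.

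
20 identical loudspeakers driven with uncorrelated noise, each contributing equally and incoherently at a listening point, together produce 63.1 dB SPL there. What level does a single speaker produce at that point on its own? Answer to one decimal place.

20 equal incoherent sources add 10·log₁₀(20) = 13.01 dB over one source.
L_one = 63.1 − 13.01 = 50.1 dB SPL.

50.1 dB SPL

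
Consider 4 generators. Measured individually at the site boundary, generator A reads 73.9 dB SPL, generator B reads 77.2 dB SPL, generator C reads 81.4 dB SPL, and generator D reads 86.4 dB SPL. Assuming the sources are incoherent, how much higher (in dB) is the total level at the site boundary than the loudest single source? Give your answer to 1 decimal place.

1.7 dB

Uncorrelated sources add in intensity (power), not in dB.
L_total = 10·log₁₀(10^(73.9/10) + 10^(77.2/10) + 10^(81.4/10) + 10^(86.4/10)) = 88.14 dB SPL.
Excess over the loudest (86.4 dB): 88.14 − 86.4 = 1.7 dB.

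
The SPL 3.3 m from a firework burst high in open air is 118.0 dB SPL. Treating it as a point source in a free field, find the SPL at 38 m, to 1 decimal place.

96.8 dB SPL

Free-field point source: level drops by 20·log₁₀ of the distance ratio.
ΔL = −20·log₁₀(38/3.3) = -21.23 dB, so L₂ = 118.0 + (-21.23) = 96.8 dB SPL.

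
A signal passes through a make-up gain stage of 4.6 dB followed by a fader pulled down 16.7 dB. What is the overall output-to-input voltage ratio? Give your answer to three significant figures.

Net gain = 4.6 + (−16.7) = -12.1 dB.
Voltage ratio = 10^(-12.1/20) = 0.248.

0.248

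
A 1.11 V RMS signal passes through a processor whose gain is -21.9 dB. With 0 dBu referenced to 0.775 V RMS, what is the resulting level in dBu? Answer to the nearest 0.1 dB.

-18.8 dBu

Input level: 20·log₁₀(1.11/0.775) = 3.12 dBu.
Output: 3.12 − 21.9 = -18.8 dBu.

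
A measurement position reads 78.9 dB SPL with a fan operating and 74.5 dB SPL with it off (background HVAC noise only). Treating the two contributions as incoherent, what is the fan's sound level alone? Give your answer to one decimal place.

Remove the background by subtracting linear intensities:
L_src = 10·log₁₀(10^(78.9/10) − 10^(74.5/10)) = 10·log₁₀(49440000) = 76.9 dB SPL.

76.9 dB SPL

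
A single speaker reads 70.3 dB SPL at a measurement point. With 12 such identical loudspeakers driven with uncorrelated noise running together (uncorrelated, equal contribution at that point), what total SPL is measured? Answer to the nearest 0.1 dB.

12 equal incoherent sources raise the level by 10·log₁₀(12) = 10.79 dB.
L_total = 70.3 + 10.79 = 81.1 dB SPL.

81.1 dB SPL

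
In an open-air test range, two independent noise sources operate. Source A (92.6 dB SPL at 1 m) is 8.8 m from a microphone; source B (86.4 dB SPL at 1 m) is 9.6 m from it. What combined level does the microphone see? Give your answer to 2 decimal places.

At the listener: L_A = 92.6 − 20·log₁₀(8.8) = 73.710 dB; L_B = 86.4 − 20·log₁₀(9.6) = 66.755 dB.
Combined: 10·log₁₀(10^(73.710/10)+10^(66.755/10)) = 74.51 dB SPL.

74.51 dB SPL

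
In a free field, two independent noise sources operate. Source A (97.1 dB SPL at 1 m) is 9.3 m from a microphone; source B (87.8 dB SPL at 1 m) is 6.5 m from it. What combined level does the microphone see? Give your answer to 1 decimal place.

At the listener: L_A = 97.1 − 20·log₁₀(9.3) = 77.73 dB; L_B = 87.8 − 20·log₁₀(6.5) = 71.54 dB.
Combined: 10·log₁₀(10^(77.73/10)+10^(71.54/10)) = 78.7 dB SPL.

78.7 dB SPL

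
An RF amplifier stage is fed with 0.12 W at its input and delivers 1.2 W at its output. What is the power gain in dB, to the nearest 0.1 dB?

10.0 dB

For a power ratio, dB = 10·log₁₀(P₂/P₁).
10·log₁₀(1.2/0.12) = 10·log₁₀(10.00) = 10.0 dB.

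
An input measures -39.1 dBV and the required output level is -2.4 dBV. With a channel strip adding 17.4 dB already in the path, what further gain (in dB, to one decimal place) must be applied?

The required make-up gain is the shortfall in the dB sum.
G = -2.4 − (-39.1) − 17.4 = 19.3 dB.

19.3 dB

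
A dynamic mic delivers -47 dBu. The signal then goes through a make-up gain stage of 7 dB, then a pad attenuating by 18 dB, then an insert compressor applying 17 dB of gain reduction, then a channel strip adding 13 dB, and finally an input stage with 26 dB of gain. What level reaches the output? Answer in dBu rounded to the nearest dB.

In dB, series stages simply add:
-47 + 7 − 18 − 17 + 13 + 26 = -36 dBu.

-36 dBu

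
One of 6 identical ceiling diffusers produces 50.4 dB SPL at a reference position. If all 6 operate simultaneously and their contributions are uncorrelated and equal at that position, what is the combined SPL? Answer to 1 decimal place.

6 equal incoherent sources raise the level by 10·log₁₀(6) = 7.78 dB.
L_total = 50.4 + 7.78 = 58.2 dB SPL.

58.2 dB SPL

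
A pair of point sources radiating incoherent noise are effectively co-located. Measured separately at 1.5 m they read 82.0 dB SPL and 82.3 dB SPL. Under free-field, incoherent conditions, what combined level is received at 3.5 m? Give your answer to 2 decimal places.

Combined at 1.5 m: 10·log₁₀(10^(82.0/10)+10^(82.3/10)) = 85.163 dB SPL.
Then apply −20·log₁₀(3.5/1.5) = -7.360 dB → 77.80 dB SPL.

77.80 dB SPL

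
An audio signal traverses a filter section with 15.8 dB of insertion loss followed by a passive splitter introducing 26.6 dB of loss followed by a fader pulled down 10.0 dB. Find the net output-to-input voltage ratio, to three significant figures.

Net gain = (−15.8) + (−26.6) + (−10.0) = -52.4 dB.
Voltage ratio = 10^(-52.4/20) = 0.00240.

0.00240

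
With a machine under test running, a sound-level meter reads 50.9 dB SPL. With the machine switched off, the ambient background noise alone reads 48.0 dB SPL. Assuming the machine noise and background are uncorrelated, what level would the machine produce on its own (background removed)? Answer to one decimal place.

Background correction is a power subtraction:
L_src = 10·log₁₀(10^(50.9/10) − 10^(48.0/10)) = 10·log₁₀(59930) = 47.8 dB SPL.

47.8 dB SPL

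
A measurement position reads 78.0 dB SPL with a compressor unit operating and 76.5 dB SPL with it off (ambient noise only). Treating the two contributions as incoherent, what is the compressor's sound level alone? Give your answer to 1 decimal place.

72.7 dB SPL

Subtract intensities: L_src = 10·log₁₀(10^(L_total/10) − 10^(L_bg/10)).
L_src = 10·log₁₀(10^(78.0/10) − 10^(76.5/10)) = 10·log₁₀(18430000) = 72.7 dB SPL.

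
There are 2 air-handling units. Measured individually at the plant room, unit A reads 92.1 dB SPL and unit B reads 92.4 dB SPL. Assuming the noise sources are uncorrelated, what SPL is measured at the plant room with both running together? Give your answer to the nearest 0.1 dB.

Uncorrelated sources add in intensity (power), not in dB.
L_total = 10·log₁₀(10^(92.1/10) + 10^(92.4/10)) = 10·log₁₀(3360000000) = 95.3 dB SPL.

95.3 dB SPL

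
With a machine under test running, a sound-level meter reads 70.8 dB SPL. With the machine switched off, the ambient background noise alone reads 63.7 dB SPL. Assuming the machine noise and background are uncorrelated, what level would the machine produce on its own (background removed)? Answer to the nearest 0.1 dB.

Background correction is a power subtraction:
L_src = 10·log₁₀(10^(70.8/10) − 10^(63.7/10)) = 10·log₁₀(9678000) = 69.9 dB SPL.

69.9 dB SPL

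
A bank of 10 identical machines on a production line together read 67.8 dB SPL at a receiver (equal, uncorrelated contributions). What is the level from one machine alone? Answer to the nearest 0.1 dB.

57.8 dB SPL

10 equal incoherent sources add 10·log₁₀(10) = 10.00 dB over one source.
L_one = 67.8 − 10.00 = 57.8 dB SPL.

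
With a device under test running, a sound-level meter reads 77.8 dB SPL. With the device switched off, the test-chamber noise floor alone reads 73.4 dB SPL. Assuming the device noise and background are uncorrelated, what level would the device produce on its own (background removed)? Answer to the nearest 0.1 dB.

Background correction is a power subtraction:
L_src = 10·log₁₀(10^(77.8/10) − 10^(73.4/10)) = 10·log₁₀(38380000) = 75.8 dB SPL.

75.8 dB SPL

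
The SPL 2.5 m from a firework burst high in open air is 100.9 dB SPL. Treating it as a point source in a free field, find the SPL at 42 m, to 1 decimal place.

For a point source in a free field, ΔL = −20·log₁₀(d₂/d₁).
ΔL = −20·log₁₀(42/2.5) = -24.51 dB, so L₂ = 100.9 + (-24.51) = 76.4 dB SPL.

76.4 dB SPL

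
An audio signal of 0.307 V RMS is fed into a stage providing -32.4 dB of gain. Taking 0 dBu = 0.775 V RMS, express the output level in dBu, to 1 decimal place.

Input level: 20·log₁₀(0.307/0.775) = -8.04 dBu.
Output: -8.04 − 32.4 = -40.4 dBu.

-40.4 dBu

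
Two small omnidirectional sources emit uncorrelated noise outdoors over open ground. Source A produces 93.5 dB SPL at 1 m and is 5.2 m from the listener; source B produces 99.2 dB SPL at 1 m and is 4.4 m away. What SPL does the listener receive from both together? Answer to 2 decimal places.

87.10 dB SPL

At the listener: L_A = 93.5 − 20·log₁₀(5.2) = 79.180 dB; L_B = 99.2 − 20·log₁₀(4.4) = 86.331 dB.
Combined: 10·log₁₀(10^(79.180/10)+10^(86.331/10)) = 87.10 dB SPL.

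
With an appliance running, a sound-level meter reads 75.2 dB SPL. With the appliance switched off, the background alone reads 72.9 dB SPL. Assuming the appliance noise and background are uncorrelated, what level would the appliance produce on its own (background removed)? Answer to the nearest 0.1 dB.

Background correction is a power subtraction:
L_src = 10·log₁₀(10^(75.2/10) − 10^(72.9/10)) = 10·log₁₀(13610000) = 71.3 dB SPL.

71.3 dB SPL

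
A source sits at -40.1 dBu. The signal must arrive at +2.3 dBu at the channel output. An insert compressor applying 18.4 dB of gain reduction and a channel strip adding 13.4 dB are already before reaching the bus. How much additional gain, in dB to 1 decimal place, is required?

47.4 dB

The required make-up gain is the shortfall in the dB sum.
G = +2.3 − (-40.1) + 18.4 − 13.4 = 47.4 dB.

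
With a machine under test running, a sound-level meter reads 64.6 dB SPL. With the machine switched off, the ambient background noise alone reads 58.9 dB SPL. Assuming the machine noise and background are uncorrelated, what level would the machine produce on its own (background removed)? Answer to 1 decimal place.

Subtract intensities: L_src = 10·log₁₀(10^(L_total/10) − 10^(L_bg/10)).
L_src = 10·log₁₀(10^(64.6/10) − 10^(58.9/10)) = 10·log₁₀(2108000) = 63.2 dB SPL.

63.2 dB SPL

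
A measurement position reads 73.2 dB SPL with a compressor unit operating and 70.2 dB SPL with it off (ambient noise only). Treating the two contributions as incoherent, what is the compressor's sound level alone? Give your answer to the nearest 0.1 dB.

Subtract intensities: L_src = 10·log₁₀(10^(L_total/10) − 10^(L_bg/10)).
L_src = 10·log₁₀(10^(73.2/10) − 10^(70.2/10)) = 10·log₁₀(10420000) = 70.2 dB SPL.

70.2 dB SPL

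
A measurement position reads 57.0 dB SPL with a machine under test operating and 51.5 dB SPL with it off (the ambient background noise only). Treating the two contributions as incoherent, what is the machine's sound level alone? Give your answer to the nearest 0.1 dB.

Background correction is a power subtraction:
L_src = 10·log₁₀(10^(57.0/10) − 10^(51.5/10)) = 10·log₁₀(359900) = 55.6 dB SPL.

55.6 dB SPL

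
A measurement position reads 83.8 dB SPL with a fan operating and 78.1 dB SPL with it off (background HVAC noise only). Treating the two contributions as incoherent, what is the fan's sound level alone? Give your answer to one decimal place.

Subtract intensities: L_src = 10·log₁₀(10^(L_total/10) − 10^(L_bg/10)).
L_src = 10·log₁₀(10^(83.8/10) − 10^(78.1/10)) = 10·log₁₀(175300000) = 82.4 dB SPL.

82.4 dB SPL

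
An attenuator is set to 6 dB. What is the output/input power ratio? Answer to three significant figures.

Power ratio = 10^(dB/10).
10^(-6/10) = 10^(-0.6000) = 0.251.

0.251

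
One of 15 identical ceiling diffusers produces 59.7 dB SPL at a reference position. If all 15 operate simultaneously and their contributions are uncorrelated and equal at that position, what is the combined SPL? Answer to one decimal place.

15 equal incoherent sources raise the level by 10·log₁₀(15) = 11.76 dB.
L_total = 59.7 + 11.76 = 71.5 dB SPL.

71.5 dB SPL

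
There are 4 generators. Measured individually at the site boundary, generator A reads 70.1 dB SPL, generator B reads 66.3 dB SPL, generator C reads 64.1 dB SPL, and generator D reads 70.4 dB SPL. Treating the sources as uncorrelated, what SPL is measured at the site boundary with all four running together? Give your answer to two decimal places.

74.48 dB SPL

Add the sources as powers (linear), then convert back to dB:
L_total = 10·log₁₀(10^(70.1/10) + 10^(66.3/10) + 10^(64.1/10) + 10^(70.4/10)) = 10·log₁₀(28030000) = 74.48 dB SPL.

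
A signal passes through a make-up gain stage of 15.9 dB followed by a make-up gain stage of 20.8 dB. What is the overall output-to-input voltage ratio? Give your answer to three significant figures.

Net gain = 15.9 + 20.8 = 36.7 dB.
Voltage ratio = 10^(36.7/20) = 68.4.

68.4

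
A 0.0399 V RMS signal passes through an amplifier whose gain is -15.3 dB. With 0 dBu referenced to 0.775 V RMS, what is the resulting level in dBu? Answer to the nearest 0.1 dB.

Input level: 20·log₁₀(0.0399/0.775) = -25.77 dBu.
Output: -25.77 − 15.3 = -41.1 dBu.

-41.1 dBu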